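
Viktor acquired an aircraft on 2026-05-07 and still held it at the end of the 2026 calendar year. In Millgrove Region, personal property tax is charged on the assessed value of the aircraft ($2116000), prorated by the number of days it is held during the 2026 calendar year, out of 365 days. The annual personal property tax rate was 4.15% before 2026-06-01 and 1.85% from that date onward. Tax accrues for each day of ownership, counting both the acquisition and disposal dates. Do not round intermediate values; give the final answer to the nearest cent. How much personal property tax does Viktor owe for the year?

$28966.01

2026-05-07 to 2026-05-31: 25 days at 4.15% → $2116000 × 4.15% × 25/365 = $6014.6575
2026-06-01 to 2026-12-31: 214 days at 1.85% → $2116000 × 1.85% × 214/365 = $22951.3534
Total = $28966.0110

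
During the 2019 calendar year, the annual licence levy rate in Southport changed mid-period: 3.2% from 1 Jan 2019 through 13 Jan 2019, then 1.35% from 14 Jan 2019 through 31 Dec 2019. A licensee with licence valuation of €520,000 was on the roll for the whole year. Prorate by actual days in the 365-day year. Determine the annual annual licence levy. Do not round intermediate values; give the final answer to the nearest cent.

€7,362.63

1 Jan – 13 Jan 2019: 13 days at 3.2% → €520,000 × 3.2% × 13/365 = €592.6575
14 Jan – 31 Dec 2019: 352 days at 1.35% → €520,000 × 1.35% × 352/365 = €6,769.9726
Total = €7,362.6301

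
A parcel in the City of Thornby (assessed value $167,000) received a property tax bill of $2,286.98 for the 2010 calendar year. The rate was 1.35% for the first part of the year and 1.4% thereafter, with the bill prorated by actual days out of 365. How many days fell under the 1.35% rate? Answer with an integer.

Let d = days at the first rate; then 365 − d days at the second rate.
$167,000 × [1.35%·d + 1.4%·(365−d)] / 365 = $2,286.98
Solving gives d = 223, so the new rate took effect on 12 Aug 2010.

223 days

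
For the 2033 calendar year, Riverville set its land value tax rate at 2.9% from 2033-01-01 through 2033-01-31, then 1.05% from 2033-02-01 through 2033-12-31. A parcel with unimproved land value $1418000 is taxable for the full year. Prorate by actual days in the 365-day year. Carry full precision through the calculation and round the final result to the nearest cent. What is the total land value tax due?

2033-01-01 to 2033-01-31: 31 days at 2.9% → $1418000 × 2.9% × 31/365 = $3492.5534
2033-02-01 to 2033-12-31: 334 days at 1.05% → $1418000 × 1.05% × 334/365 = $13624.4548
Total = $17117.0082

$17117.01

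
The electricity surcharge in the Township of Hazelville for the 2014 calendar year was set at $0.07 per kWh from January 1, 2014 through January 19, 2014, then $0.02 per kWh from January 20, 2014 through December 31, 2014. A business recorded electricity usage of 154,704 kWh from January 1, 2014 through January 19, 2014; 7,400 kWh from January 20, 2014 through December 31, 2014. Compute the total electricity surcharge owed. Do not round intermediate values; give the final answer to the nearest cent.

$10,977.28

January 1 – January 19, 2014: 154,704 kWh at $0.07/kWh → $10,829.28
January 20 – December 31, 2014: 7,400 kWh at $0.02/kWh → $148.00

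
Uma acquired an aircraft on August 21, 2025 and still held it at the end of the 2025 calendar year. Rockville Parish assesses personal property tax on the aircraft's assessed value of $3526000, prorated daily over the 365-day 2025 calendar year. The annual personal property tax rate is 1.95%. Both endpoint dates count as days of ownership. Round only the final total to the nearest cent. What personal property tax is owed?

Days held (August 21 – December 31, 2025): 133 out of 365
Tax = $3526000 × 1.95% × 133/365 = $25053.9205

$25053.92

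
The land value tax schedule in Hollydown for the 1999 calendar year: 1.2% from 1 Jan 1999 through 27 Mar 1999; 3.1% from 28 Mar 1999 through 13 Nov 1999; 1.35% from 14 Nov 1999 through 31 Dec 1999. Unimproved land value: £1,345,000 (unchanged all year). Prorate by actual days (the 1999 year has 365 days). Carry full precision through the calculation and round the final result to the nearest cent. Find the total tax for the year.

£32,578.48

1 Jan – 27 Mar 1999: 86 days at 1.2% → £1,345,000 × 1.2% × 86/365 = £3,802.8493
28 Mar – 13 Nov 1999: 231 days at 3.1% → £1,345,000 × 3.1% × 231/365 = £26,387.7945
14 Nov – 31 Dec 1999: 48 days at 1.35% → £1,345,000 × 1.35% × 48/365 = £2,387.8356
Total = £32,578.4795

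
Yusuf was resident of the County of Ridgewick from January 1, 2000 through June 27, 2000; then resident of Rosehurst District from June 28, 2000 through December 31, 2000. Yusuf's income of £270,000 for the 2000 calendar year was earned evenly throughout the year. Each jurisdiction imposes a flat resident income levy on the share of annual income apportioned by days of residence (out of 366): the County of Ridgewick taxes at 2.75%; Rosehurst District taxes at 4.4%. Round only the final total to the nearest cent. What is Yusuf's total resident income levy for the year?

£9,701.19

The County of Ridgewick, January 1 – June 27, 2000: 179 days → £270,000 × 2.75% × 179/366 = £3,631.3525
Rosehurst District, June 28 – December 31, 2000: 187 days → £270,000 × 4.4% × 187/366 = £6,069.8361
Total = £9,701.1885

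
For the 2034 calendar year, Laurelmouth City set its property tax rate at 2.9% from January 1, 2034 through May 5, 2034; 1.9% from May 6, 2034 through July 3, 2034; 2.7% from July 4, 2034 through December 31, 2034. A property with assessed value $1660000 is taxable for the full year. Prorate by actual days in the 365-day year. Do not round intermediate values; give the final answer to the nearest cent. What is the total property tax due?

$43810.36

January 1 – May 5, 2034: 125 days at 2.9% → $1660000 × 2.9% × 125/365 = $16486.3014
May 6 – July 3, 2034: 59 days at 1.9% → $1660000 × 1.9% × 59/365 = $5098.2466
July 4 – December 31, 2034: 181 days at 2.7% → $1660000 × 2.7% × 181/365 = $22225.8082
Total = $43810.3562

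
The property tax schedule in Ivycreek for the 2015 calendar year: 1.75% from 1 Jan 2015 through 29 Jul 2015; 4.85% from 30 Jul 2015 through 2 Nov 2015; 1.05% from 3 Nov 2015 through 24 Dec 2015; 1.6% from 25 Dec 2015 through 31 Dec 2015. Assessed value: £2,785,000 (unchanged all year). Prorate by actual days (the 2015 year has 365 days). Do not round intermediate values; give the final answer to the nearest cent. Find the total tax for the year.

1 Jan – 29 Jul 2015: 210 days at 1.75% → £2,785,000 × 1.75% × 210/365 = £28,040.7534
30 Jul – 2 Nov 2015: 96 days at 4.85% → £2,785,000 × 4.85% × 96/365 = £35,525.9178
3 Nov – 24 Dec 2015: 52 days at 1.05% → £2,785,000 × 1.05% × 52/365 = £4,166.0548
25 Dec – 31 Dec 2015: 7 days at 1.6% → £2,785,000 × 1.6% × 7/365 = £854.5753
Total = £68,587.3014

£68,587.30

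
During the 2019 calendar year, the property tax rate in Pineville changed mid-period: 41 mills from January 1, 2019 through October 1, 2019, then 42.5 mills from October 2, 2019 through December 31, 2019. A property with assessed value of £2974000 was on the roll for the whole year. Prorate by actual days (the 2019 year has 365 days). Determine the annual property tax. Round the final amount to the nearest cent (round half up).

January 1 – October 1, 2019: 274 days at 41 mills → £2974000 × 4.1% × 274/365 = £91534.0164
October 2 – December 31, 2019: 91 days at 42.5 mills → £2974000 × 4.25% × 91/365 = £31512.1781
Total = £123046.1945

£123046.19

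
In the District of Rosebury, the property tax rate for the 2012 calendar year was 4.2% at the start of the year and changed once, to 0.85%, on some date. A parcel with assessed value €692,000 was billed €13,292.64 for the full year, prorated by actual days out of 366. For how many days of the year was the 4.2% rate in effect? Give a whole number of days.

117 days

Let d = days at the first rate; then 366 − d days at the second rate.
€692,000 × [4.2%·d + 0.85%·(366−d)] / 366 = €13,292.64
Solving gives d = 117, so the new rate took effect on 27 April 2012.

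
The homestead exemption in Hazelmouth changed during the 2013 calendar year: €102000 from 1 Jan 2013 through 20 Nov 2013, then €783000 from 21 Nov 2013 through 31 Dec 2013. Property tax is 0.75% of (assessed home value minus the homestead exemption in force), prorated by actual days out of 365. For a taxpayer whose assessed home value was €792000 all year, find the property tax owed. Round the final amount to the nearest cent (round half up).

1 Jan – 20 Nov 2013: 324 days, exemption €102000 → (€792000 − €102000) × 0.75% × 324/365 = €4593.6986
21 Nov – 31 Dec 2013: 41 days, exemption €783000 → (€792000 − €783000) × 0.75% × 41/365 = €7.5822
Total = €4601.2808

€4601.28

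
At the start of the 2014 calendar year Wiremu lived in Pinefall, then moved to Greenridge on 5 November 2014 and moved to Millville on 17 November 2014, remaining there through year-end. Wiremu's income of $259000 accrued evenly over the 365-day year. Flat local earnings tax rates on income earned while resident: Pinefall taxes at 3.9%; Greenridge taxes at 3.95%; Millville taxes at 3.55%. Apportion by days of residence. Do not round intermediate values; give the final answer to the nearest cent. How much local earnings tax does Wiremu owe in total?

Pinefall, 1 January – 4 November 2014: 308 days → $259000 × 3.9% × 308/365 = $8523.5836
Greenridge, 5 November – 16 November 2014: 12 days → $259000 × 3.95% × 12/365 = $336.3452
Millville, 17 November – 31 December 2014: 45 days → $259000 × 3.55% × 45/365 = $1133.5685
Total = $9993.4973

$9993.50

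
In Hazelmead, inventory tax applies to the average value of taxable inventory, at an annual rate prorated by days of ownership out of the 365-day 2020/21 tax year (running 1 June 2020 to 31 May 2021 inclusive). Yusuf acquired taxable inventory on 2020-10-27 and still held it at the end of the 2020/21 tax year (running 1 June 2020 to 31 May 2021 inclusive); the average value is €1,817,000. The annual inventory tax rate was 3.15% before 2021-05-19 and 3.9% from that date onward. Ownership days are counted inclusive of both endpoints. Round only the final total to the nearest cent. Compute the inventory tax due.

€34,513.04

2020-10-27 to 2021-05-18: 204 days at 3.15% → €1,817,000 × 3.15% × 204/365 = €31,989.1562
2021-05-19 to 2021-05-31: 13 days at 3.9% → €1,817,000 × 3.9% × 13/365 = €2,523.8877
Total = €34,513.0438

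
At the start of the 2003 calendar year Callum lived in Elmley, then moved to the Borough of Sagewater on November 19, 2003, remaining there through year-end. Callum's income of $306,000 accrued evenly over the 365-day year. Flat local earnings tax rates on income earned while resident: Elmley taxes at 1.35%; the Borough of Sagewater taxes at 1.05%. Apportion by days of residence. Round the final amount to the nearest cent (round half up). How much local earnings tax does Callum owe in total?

$4,022.85

Elmley, January 1 – November 18, 2003: 322 days → $306,000 × 1.35% × 322/365 = $3,644.3342
The Borough of Sagewater, November 19 – December 31, 2003: 43 days → $306,000 × 1.05% × 43/365 = $378.5178
Total = $4,022.8521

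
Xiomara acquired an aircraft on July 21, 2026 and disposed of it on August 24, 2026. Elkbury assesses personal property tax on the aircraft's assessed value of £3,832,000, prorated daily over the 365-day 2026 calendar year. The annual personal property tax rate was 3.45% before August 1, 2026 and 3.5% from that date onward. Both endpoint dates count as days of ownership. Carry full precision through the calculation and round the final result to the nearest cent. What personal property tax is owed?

July 21 – July 31, 2026: 11 days at 3.45% → £3,832,000 × 3.45% × 11/365 = £3,984.2301
August 1 – August 24, 2026: 24 days at 3.5% → £3,832,000 × 3.5% × 24/365 = £8,818.8493
Total = £12,803.0795

£12,803.08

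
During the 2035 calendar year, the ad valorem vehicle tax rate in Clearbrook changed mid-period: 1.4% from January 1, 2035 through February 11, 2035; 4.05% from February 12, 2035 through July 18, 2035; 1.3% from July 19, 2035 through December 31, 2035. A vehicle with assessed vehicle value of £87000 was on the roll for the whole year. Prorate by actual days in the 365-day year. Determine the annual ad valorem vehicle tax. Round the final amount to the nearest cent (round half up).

£2170.11

January 1 – February 11, 2035: 42 days at 1.4% → £87000 × 1.4% × 42/365 = £140.1534
February 12 – July 18, 2035: 157 days at 4.05% → £87000 × 4.05% × 157/365 = £1515.5877
July 19 – December 31, 2035: 166 days at 1.3% → £87000 × 1.3% × 166/365 = £514.3726
Total = £2170.1137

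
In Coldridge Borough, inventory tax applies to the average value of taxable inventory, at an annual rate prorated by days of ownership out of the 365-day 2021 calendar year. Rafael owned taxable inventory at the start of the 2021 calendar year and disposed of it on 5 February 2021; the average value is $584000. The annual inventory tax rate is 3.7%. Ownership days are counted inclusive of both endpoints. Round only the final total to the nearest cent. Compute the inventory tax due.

Days held (1 January – 5 February 2021): 36 out of 365
Tax = $584000 × 3.7% × 36/365 = $2131.2000

$2131.20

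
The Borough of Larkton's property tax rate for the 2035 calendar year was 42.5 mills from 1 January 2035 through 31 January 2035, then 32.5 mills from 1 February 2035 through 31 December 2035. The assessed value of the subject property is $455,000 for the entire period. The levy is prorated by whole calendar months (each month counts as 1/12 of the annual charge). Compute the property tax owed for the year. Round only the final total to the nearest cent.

$15,166.67

1 January – 31 January 2035: 1 month at 42.5 mills → $455,000 × 4.25% × 1/12 = $1,611.4583
1 February – 31 December 2035: 11 months at 32.5 mills → $455,000 × 3.25% × 11/12 = $13,555.2083
Total = $15,166.6667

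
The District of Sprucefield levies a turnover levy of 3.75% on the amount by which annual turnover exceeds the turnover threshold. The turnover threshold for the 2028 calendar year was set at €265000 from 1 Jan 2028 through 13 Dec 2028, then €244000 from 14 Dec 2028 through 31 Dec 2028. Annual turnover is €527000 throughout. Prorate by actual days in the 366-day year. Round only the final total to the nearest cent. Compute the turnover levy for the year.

1 Jan – 13 Dec 2028: 348 days, exemption €265000 → (€527000 − €265000) × 3.75% × 348/366 = €9341.8033
14 Dec – 31 Dec 2028: 18 days, exemption €244000 → (€527000 − €244000) × 3.75% × 18/366 = €521.9262
Total = €9863.7295

€9863.73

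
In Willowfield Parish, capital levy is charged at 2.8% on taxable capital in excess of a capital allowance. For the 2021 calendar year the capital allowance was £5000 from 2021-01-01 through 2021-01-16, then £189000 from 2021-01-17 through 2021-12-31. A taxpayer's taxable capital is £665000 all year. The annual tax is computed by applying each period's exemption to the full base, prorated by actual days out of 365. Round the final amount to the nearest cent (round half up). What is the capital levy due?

2021-01-01 to 2021-01-16: 16 days, exemption £5000 → (£665000 − £5000) × 2.8% × 16/365 = £810.0822
2021-01-17 to 2021-12-31: 349 days, exemption £189000 → (£665000 − £189000) × 2.8% × 349/365 = £12743.7589
Total = £13553.8411

£13553.84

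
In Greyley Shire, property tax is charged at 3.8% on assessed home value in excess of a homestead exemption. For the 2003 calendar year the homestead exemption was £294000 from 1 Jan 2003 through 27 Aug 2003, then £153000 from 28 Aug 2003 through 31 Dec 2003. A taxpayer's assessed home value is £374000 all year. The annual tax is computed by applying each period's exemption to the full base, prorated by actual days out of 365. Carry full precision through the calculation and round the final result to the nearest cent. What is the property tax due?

£4889.61

1 Jan – 27 Aug 2003: 239 days, exemption £294000 → (£374000 − £294000) × 3.8% × 239/365 = £1990.5753
28 Aug – 31 Dec 2003: 126 days, exemption £153000 → (£374000 − £153000) × 3.8% × 126/365 = £2899.0356
Total = £4889.6110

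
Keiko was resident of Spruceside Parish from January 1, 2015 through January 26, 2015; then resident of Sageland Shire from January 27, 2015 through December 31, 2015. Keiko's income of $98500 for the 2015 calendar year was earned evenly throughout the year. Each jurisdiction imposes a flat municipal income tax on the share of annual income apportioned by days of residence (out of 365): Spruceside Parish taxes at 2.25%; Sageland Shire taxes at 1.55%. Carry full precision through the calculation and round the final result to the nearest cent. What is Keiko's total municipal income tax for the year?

$1575.87

Spruceside Parish, January 1 – January 26, 2015: 26 days → $98500 × 2.25% × 26/365 = $157.8699
Sageland Shire, January 27 – December 31, 2015: 339 days → $98500 × 1.55% × 339/365 = $1417.9952
Total = $1575.8651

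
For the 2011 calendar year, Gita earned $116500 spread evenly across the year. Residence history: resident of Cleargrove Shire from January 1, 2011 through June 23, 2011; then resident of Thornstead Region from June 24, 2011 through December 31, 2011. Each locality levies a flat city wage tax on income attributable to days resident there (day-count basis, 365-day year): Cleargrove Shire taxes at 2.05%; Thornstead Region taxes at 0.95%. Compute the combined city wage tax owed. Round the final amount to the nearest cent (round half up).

Cleargrove Shire, January 1 – June 23, 2011: 174 days → $116500 × 2.05% × 174/365 = $1138.5082
Thornstead Region, June 24 – December 31, 2011: 191 days → $116500 × 0.95% × 191/365 = $579.1486
Total = $1717.6568

$1717.66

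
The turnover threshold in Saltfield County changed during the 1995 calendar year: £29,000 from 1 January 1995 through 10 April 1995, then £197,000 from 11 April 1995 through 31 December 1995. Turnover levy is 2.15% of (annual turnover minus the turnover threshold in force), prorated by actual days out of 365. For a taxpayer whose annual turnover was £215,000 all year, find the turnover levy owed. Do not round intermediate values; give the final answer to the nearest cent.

1 January – 10 April 1995: 100 days, exemption £29,000 → (£215,000 − £29,000) × 2.15% × 100/365 = £1,095.6164
11 April – 31 December 1995: 265 days, exemption £197,000 → (£215,000 − £197,000) × 2.15% × 265/365 = £280.9726
Total = £1,376.5890

£1,376.59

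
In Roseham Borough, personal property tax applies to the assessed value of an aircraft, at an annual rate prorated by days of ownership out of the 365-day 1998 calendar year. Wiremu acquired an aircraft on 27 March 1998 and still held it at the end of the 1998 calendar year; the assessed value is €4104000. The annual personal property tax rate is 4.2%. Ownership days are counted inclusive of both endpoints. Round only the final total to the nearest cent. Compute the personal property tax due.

Days held (27 March – 31 December 1998): 280 out of 365
Tax = €4104000 × 4.2% × 280/365 = €132227.5068

€132227.51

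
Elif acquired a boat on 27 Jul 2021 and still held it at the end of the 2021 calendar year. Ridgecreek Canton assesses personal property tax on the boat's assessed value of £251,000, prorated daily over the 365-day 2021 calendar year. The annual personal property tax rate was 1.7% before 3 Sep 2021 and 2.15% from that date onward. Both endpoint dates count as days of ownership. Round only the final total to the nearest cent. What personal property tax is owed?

27 Jul – 2 Sep 2021: 38 days at 1.7% → £251,000 × 1.7% × 38/365 = £444.2356
3 Sep – 31 Dec 2021: 120 days at 2.15% → £251,000 × 2.15% × 120/365 = £1,774.1918
Total = £2,218.4274

£2,218.43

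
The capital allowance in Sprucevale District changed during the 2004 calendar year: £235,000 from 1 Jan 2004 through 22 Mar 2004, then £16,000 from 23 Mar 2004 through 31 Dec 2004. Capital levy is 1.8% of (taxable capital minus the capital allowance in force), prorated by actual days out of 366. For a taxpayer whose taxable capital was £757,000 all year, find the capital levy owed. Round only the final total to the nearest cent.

£12,454.82

1 Jan – 22 Mar 2004: 82 days, exemption £235,000 → (£757,000 − £235,000) × 1.8% × 82/366 = £2,105.1148
23 Mar – 31 Dec 2004: 284 days, exemption £16,000 → (£757,000 − £16,000) × 1.8% × 284/366 = £10,349.7049
Total = £12,454.8197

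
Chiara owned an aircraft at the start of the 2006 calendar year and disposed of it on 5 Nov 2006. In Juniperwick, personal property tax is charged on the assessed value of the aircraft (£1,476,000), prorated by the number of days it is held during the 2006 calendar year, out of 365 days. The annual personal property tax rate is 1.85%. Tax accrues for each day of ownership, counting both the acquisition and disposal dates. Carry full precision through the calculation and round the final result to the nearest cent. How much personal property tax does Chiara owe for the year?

Days held (1 Jan – 5 Nov 2006): 309 out of 365
Tax = £1,476,000 × 1.85% × 309/365 = £23,116.5863

£23,116.59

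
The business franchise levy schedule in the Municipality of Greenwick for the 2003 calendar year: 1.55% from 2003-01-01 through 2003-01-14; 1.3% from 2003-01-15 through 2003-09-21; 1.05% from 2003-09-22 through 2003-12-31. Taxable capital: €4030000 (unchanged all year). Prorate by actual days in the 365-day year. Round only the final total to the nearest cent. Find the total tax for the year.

2003-01-01 to 2003-01-14: 14 days at 1.55% → €4030000 × 1.55% × 14/365 = €2395.9178
2003-01-15 to 2003-09-21: 250 days at 1.3% → €4030000 × 1.3% × 250/365 = €35883.5616
2003-09-22 to 2003-12-31: 101 days at 1.05% → €4030000 × 1.05% × 101/365 = €11709.0822
Total = €49988.5616

€49988.56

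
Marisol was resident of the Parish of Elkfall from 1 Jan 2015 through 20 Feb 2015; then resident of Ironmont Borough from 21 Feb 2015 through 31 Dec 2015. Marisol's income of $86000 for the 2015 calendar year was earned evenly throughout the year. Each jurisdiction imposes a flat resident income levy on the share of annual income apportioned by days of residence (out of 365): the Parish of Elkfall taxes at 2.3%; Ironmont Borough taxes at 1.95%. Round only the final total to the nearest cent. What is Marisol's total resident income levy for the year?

The Parish of Elkfall, 1 Jan – 20 Feb 2015: 51 days → $86000 × 2.3% × 51/365 = $276.3781
Ironmont Borough, 21 Feb – 31 Dec 2015: 314 days → $86000 × 1.95% × 314/365 = $1442.6795
Total = $1719.0575

$1719.06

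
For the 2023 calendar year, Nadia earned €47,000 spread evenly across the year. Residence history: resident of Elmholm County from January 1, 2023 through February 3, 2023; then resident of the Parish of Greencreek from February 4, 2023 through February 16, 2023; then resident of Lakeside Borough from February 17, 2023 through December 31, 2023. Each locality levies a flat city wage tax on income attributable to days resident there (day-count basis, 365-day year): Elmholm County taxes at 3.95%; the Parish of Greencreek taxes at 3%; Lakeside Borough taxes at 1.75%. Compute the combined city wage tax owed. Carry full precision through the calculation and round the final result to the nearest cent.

Elmholm County, January 1 – February 3, 2023: 34 days → €47,000 × 3.95% × 34/365 = €172.9342
The Parish of Greencreek, February 4 – February 16, 2023: 13 days → €47,000 × 3% × 13/365 = €50.2192
Lakeside Borough, February 17 – December 31, 2023: 318 days → €47,000 × 1.75% × 318/365 = €716.5890
Total = €939.7425

€939.74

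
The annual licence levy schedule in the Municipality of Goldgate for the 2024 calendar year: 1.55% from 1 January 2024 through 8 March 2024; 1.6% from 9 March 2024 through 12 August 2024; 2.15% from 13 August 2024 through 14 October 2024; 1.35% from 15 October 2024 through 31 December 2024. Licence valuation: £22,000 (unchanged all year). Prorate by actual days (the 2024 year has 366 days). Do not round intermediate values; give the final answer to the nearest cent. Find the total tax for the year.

1 January – 8 March 2024: 68 days at 1.55% → £22,000 × 1.55% × 68/366 = £63.3552
9 March – 12 August 2024: 157 days at 1.6% → £22,000 × 1.6% × 157/366 = £150.9945
13 August – 14 October 2024: 63 days at 2.15% → £22,000 × 2.15% × 63/366 = £81.4180
15 October – 31 December 2024: 78 days at 1.35% → £22,000 × 1.35% × 78/366 = £63.2951
Total = £359.0628

£359.06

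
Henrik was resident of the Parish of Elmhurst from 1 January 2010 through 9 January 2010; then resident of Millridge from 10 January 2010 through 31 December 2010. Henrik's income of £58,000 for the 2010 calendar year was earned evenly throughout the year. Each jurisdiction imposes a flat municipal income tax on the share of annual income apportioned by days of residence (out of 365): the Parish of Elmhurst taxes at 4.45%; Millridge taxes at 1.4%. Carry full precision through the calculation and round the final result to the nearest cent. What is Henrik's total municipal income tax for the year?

£855.62

The Parish of Elmhurst, 1 January – 9 January 2010: 9 days → £58,000 × 4.45% × 9/365 = £63.6411
Millridge, 10 January – 31 December 2010: 356 days → £58,000 × 1.4% × 356/365 = £791.9781
Total = £855.6192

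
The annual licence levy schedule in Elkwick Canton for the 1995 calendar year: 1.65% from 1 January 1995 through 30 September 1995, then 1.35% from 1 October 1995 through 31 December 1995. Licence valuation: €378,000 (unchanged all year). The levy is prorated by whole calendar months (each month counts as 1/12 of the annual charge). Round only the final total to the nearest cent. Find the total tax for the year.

€5,953.50

1 January – 30 September 1995: 9 months at 1.65% → €378,000 × 1.65% × 9/12 = €4,677.7500
1 October – 31 December 1995: 3 months at 1.35% → €378,000 × 1.35% × 3/12 = €1,275.7500
Total = €5,953.5000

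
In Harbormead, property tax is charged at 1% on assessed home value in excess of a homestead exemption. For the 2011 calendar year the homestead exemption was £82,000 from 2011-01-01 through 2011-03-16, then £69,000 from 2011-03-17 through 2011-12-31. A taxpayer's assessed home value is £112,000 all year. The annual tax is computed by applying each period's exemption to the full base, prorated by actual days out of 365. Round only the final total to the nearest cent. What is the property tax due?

2011-01-01 to 2011-03-16: 75 days, exemption £82,000 → (£112,000 − £82,000) × 1% × 75/365 = £61.6438
2011-03-17 to 2011-12-31: 290 days, exemption £69,000 → (£112,000 − £69,000) × 1% × 290/365 = £341.6438
Total = £403.2877

£403.29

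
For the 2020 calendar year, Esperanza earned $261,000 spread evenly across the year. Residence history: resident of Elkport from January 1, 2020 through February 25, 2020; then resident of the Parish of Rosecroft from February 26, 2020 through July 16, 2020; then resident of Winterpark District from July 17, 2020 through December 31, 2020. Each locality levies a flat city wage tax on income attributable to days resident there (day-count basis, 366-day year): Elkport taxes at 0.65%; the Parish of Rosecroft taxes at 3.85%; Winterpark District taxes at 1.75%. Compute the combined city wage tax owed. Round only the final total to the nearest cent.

$6,254.73

Elkport, January 1 – February 25, 2020: 56 days → $261,000 × 0.65% × 56/366 = $259.5738
The Parish of Rosecroft, February 26 – July 16, 2020: 142 days → $261,000 × 3.85% × 142/366 = $3,898.5984
Winterpark District, July 17 – December 31, 2020: 168 days → $261,000 × 1.75% × 168/366 = $2,096.5574
Total = $6,254.7295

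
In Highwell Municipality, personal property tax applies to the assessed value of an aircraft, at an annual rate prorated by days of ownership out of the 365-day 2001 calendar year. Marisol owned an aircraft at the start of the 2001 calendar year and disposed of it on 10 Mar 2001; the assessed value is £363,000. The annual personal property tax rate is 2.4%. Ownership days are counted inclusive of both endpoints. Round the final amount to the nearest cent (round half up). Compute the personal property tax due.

£1,646.93

Days held (1 Jan – 10 Mar 2001): 69 out of 365
Tax = £363,000 × 2.4% × 69/365 = £1,646.9260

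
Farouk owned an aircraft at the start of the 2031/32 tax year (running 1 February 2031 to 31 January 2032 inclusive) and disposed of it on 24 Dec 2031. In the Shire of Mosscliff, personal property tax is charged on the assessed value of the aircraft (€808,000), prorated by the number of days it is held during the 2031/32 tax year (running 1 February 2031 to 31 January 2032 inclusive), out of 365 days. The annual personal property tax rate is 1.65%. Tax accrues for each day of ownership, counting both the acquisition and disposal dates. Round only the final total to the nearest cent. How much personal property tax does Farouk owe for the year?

€11,944.01

Days held (1 Feb – 24 Dec 2031): 327 out of 365
Tax = €808,000 × 1.65% × 327/365 = €11,944.0110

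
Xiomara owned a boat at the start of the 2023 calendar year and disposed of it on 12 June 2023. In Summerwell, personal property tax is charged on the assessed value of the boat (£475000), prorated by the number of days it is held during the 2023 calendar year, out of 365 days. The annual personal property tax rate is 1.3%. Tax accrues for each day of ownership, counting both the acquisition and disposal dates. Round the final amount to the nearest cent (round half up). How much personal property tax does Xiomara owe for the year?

Days held (1 January – 12 June 2023): 163 out of 365
Tax = £475000 × 1.3% × 163/365 = £2757.6027

£2757.60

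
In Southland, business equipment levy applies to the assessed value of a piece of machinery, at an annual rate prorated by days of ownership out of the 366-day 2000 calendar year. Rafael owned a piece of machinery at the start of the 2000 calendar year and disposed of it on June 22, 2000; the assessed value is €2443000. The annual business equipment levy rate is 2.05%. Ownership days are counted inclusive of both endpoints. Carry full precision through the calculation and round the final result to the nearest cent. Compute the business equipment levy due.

Days held (January 1 – June 22, 2000): 174 out of 366
Tax = €2443000 × 2.05% × 174/366 = €23809.2377

€23809.24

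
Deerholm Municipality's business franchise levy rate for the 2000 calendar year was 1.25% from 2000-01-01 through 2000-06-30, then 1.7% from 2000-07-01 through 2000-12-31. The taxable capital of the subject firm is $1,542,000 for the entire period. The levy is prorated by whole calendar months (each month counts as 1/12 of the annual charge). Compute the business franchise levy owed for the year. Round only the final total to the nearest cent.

$22,744.50

2000-01-01 to 2000-06-30: 6 months at 1.25% → $1,542,000 × 1.25% × 6/12 = $9,637.5000
2000-07-01 to 2000-12-31: 6 months at 1.7% → $1,542,000 × 1.7% × 6/12 = $13,107.0000
Total = $22,744.5000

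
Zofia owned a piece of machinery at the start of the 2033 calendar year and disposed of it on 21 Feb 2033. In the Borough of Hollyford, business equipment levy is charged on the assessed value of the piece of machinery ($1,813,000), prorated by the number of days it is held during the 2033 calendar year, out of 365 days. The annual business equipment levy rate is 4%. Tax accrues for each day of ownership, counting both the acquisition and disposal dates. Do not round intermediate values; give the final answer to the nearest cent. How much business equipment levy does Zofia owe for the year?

$10,331.62

Days held (1 Jan – 21 Feb 2033): 52 out of 365
Tax = $1,813,000 × 4% × 52/365 = $10,331.6164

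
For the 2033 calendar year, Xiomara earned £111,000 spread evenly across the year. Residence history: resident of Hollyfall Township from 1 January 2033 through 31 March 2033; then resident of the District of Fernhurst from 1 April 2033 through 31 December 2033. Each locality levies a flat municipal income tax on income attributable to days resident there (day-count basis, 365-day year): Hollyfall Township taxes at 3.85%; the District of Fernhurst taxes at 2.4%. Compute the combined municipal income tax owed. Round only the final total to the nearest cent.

£3,060.86

Hollyfall Township, 1 January – 31 March 2033: 90 days → £111,000 × 3.85% × 90/365 = £1,053.7397
The District of Fernhurst, 1 April – 31 December 2033: 275 days → £111,000 × 2.4% × 275/365 = £2,007.1233
Total = £3,060.8630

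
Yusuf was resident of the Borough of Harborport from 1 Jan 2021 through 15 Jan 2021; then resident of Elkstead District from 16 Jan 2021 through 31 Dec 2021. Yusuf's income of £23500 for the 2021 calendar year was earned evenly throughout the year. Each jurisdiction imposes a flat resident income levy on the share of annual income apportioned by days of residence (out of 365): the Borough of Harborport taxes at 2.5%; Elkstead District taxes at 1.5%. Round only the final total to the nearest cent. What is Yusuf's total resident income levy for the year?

£362.16

The Borough of Harborport, 1 Jan – 15 Jan 2021: 15 days → £23500 × 2.5% × 15/365 = £24.1438
Elkstead District, 16 Jan – 31 Dec 2021: 350 days → £23500 × 1.5% × 350/365 = £338.0137
Total = £362.1575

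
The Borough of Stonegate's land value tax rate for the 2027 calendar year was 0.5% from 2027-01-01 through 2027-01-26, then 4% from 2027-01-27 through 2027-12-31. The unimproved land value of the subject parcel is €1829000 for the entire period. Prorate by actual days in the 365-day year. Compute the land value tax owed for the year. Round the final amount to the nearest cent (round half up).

€68600.03

2027-01-01 to 2027-01-26: 26 days at 0.5% → €1829000 × 0.5% × 26/365 = €651.4247
2027-01-27 to 2027-12-31: 339 days at 4% → €1829000 × 4% × 339/365 = €67948.6027
Total = €68600.0274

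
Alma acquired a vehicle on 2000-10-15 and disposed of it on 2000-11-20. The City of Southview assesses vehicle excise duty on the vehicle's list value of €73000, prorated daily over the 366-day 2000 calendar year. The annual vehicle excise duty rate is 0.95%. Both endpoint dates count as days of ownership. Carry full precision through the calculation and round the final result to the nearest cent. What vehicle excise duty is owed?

Days held (2000-10-15 to 2000-11-20): 37 out of 366
Tax = €73000 × 0.95% × 37/366 = €70.1079

€70.11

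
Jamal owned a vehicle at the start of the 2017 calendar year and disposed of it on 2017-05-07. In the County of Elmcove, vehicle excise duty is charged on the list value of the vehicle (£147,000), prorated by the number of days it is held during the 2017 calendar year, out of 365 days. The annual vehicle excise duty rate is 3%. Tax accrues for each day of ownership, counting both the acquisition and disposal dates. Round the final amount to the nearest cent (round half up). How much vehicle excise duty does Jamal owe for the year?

£1,534.44

Days held (2017-01-01 to 2017-05-07): 127 out of 365
Tax = £147,000 × 3% × 127/365 = £1,534.4384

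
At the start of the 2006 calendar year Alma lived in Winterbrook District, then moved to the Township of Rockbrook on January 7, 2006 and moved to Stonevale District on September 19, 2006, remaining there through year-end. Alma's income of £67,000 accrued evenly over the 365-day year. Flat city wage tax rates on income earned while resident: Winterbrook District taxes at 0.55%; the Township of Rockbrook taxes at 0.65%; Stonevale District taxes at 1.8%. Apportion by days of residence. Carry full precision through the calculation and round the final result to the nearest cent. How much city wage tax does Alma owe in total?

Winterbrook District, January 1 – January 6, 2006: 6 days → £67,000 × 0.55% × 6/365 = £6.0575
The Township of Rockbrook, January 7 – September 18, 2006: 255 days → £67,000 × 0.65% × 255/365 = £304.2534
Stonevale District, September 19 – December 31, 2006: 104 days → £67,000 × 1.8% × 104/365 = £343.6274
Total = £653.9384

£653.94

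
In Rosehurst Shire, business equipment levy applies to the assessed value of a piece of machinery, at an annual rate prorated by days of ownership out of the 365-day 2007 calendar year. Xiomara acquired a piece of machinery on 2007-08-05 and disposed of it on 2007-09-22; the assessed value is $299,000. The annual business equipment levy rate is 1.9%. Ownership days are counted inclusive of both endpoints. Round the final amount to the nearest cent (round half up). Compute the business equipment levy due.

$762.65

Days held (2007-08-05 to 2007-09-22): 49 out of 365
Tax = $299,000 × 1.9% × 49/365 = $762.6548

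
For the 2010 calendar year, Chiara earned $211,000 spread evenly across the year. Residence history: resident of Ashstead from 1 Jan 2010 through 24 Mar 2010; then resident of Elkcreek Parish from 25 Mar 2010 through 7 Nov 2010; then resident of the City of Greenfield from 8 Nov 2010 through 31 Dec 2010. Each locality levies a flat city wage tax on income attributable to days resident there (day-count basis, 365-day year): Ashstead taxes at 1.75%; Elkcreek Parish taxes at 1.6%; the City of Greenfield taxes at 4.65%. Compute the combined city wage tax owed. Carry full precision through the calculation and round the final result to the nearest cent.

Ashstead, 1 Jan – 24 Mar 2010: 83 days → $211,000 × 1.75% × 83/365 = $839.6644
Elkcreek Parish, 25 Mar – 7 Nov 2010: 228 days → $211,000 × 1.6% × 228/365 = $2,108.8438
The City of Greenfield, 8 Nov – 31 Dec 2010: 54 days → $211,000 × 4.65% × 54/365 = $1,451.5644
Total = $4,400.0726

$4,400.07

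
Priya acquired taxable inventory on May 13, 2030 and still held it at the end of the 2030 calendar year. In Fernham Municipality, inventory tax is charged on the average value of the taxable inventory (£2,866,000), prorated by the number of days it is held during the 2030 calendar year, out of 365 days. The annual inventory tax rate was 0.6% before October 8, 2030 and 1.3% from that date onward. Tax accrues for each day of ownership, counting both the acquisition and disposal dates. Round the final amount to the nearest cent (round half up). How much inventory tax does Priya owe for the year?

£15,649.15

May 13 – October 7, 2030: 148 days at 0.6% → £2,866,000 × 0.6% × 148/365 = £6,972.6247
October 8 – December 31, 2030: 85 days at 1.3% → £2,866,000 × 1.3% × 85/365 = £8,676.5205
Total = £15,649.1452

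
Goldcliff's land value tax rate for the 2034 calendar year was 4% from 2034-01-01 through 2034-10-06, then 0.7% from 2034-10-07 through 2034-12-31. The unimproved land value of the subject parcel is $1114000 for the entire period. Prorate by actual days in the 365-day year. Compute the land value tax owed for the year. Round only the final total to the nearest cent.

$35898.27

2034-01-01 to 2034-10-06: 279 days at 4% → $1114000 × 4% × 279/365 = $34060.9315
2034-10-07 to 2034-12-31: 86 days at 0.7% → $1114000 × 0.7% × 86/365 = $1837.3370
Total = $35898.2685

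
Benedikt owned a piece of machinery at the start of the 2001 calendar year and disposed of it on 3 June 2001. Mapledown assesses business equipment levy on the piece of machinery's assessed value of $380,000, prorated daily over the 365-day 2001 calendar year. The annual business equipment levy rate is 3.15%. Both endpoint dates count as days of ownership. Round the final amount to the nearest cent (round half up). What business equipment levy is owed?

$5,050.36

Days held (1 January – 3 June 2001): 154 out of 365
Tax = $380,000 × 3.15% × 154/365 = $5,050.3562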